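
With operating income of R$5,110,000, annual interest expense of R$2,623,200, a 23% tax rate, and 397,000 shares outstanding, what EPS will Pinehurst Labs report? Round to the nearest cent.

R$4.82

Interest = R$2,623,200.00, so EBT = R$5,110,000 − R$2,623,200.00 = R$2,486,800.00.
After tax at 23%: net income = R$2,486,800.00 × 0.77 = R$1,914,836.00.
Per share: R$1,914,836.00 / 397,000 shares = R$4.82.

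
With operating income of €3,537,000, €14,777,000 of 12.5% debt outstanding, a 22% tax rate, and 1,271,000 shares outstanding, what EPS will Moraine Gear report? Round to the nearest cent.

€1.04

Interest = €1,847,125.00, so EBT = €3,537,000 − €1,847,125.00 = €1,689,875.00.
After tax at 22%: net income = €1,689,875.00 × 0.78 = €1,318,102.50.
Per share: €1,318,102.50 / 1,271,000 shares = €1.04.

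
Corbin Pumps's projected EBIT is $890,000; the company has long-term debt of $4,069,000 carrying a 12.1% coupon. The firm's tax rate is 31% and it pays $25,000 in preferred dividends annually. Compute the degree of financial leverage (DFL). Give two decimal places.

Interest = $492,349.00.
Preferred dividends grossed up pre-tax: $25,000 / (1 − 0.31) = $36,231.88.
DFL = EBIT ÷ [EBIT − I − D_p/(1−t)] = $890,000 ÷ [$890,000 − $492,349.00 − $36,231.88] = $890,000 ÷ $361,419.12 = 2.4625.

2.46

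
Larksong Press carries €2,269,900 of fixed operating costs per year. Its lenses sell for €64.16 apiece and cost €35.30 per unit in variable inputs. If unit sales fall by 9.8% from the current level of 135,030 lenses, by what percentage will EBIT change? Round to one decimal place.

-23.5%

Total contribution margin = 135,030 × €28.86 = €3,896,965.80.
Subtracting fixed costs: EBIT = €3,896,965.80 − €2,269,900 = €1,627,065.80.
DOL = contribution ÷ EBIT = €3,896,965.80 ÷ €1,627,065.80 = 2.3951.
Operating income changes by 2.3951 × -9.8% = -23.5%.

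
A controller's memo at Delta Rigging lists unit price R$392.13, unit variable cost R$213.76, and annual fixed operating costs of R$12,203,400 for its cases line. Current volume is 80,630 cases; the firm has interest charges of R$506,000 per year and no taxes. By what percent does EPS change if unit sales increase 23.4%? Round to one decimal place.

+201.2%

Total contribution margin = 80,630 × R$178.37 = R$14,381,973.10.
EBIT = R$14,381,973.10 − R$12,203,400 = R$2,178,573.10.
Interest = R$506,000.00, so EBIT − I = R$1,672,573.10.
Degree of combined leverage = contribution ÷ (EBIT − I) = R$14,381,973.10 ÷ R$1,672,573.10 = 8.5987.
EPS therefore changes by 8.5987 × (+23.4%) = +201.2%.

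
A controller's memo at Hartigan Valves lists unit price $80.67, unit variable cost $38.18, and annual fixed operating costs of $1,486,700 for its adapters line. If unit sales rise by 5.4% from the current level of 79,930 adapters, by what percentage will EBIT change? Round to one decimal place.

+9.6%

At 79,930 units, contribution = 79,930 × $42.49 = $3,396,225.70.
EBIT = $3,396,225.70 − $1,486,700 = $1,909,525.70.
Degree of operating leverage = $3,396,225.70 / $1,909,525.70 = 1.7786.
So EBIT moves 1.7786 × (+5.4%) = +9.6%.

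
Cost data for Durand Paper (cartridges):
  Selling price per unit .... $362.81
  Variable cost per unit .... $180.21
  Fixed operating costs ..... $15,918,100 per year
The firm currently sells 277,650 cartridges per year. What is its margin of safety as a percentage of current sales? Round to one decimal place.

Unit CM = price − variable cost = $362.81 − $180.21 = $182.60. Break-even units = $15,918,100 ÷ $182.60 = 87,174.70; break-even revenue = 87,174.70 × $362.81 = $31,627,852.47.
Actual sales revenue = 277,650 × $362.81 = $100,734,196.50.
Margin of safety = ($100,734,196.50 − $31,627,852.47) ÷ $100,734,196.50 = 68.6%.

68.6%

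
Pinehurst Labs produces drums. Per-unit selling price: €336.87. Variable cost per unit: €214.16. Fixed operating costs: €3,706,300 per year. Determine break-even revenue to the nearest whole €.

CM per unit = €336.87 − €214.16 = €122.71; CM ratio = €122.71 / €336.87 = 0.3643.
Break-even sales = FC ÷ CM ratio = €3,706,300 × €336.87 / €122.71 = €10,174,731.

€10,174,731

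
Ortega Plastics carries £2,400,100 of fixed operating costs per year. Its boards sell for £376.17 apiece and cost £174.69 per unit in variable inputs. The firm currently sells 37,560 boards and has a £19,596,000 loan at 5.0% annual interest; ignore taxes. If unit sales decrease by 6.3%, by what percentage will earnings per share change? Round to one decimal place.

-11.4%

Total contribution margin = 37,560 × £201.48 = £7,567,588.80.
EBIT = £7,567,588.80 − £2,400,100 = £5,167,488.80.
After interest of £979,800.00, pre-tax earnings = £4,187,688.80.
Degree of combined leverage = contribution ÷ (EBIT − I) = £7,567,588.80 ÷ £4,187,688.80 = 1.8071.
%ΔEPS = DCL × %ΔSales = 1.8071 × -6.3% = -11.4%.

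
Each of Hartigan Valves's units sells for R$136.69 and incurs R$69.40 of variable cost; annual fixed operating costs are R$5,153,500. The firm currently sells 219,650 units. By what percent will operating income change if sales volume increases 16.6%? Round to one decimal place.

+25.5%

At 219,650 units, contribution = 219,650 × R$67.29 = R$14,780,248.50.
Operating income = contribution − fixed costs = R$14,780,248.50 − R$5,153,500 = R$9,626,748.50.
DOL = contribution ÷ EBIT = R$14,780,248.50 ÷ R$9,626,748.50 = 1.5353.
%ΔEBIT = DOL × %ΔSales = 1.5353 × +16.6% = +25.5%.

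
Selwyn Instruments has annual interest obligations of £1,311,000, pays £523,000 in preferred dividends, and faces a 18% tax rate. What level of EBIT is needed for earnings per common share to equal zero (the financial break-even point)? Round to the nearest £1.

£1,948,805

Grossing the preferred dividend up to pre-tax terms: £523,000 / (1 − 0.18) = £637,804.88.
Financial break-even EBIT = interest + D_p ÷ (1 − t) = £1,311,000 + £637,804.88 = £1,948,804.88.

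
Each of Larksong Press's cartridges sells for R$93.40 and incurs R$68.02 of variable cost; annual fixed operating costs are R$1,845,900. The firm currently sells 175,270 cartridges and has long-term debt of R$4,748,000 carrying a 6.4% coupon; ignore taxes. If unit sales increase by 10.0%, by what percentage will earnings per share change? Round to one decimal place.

+19.4%

At 175,270 units, contribution = 175,270 × R$25.38 = R$4,448,352.60.
EBIT = R$4,448,352.60 − R$1,845,900 = R$2,602,452.60.
Interest = R$303,872.00, so EBIT − I = R$2,298,580.60.
Degree of combined leverage = contribution ÷ (EBIT − I) = R$4,448,352.60 ÷ R$2,298,580.60 = 1.9353.
%ΔEPS = DCL × %ΔSales = 1.9353 × +10.0% = +19.4%.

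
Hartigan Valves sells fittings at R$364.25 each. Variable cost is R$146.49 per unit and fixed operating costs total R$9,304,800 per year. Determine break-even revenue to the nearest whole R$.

CM per unit = R$364.25 − R$146.49 = R$217.76; CM ratio = R$217.76 / R$364.25 = 0.5978.
Break-even sales = FC ÷ CM ratio = R$9,304,800 × R$364.25 / R$217.76 = R$15,564,261.

R$15,564,261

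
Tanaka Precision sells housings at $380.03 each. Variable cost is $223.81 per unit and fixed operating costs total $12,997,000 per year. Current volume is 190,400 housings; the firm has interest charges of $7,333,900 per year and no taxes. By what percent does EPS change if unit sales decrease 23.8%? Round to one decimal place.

-75.2%

Total contribution margin = 190,400 × $156.22 = $29,744,288.00.
EBIT = $29,744,288.00 − $12,997,000 = $16,747,288.00.
Interest = $7,333,900.00, so EBIT − I = $9,413,388.00.
Degree of combined leverage = contribution ÷ (EBIT − I) = $29,744,288.00 ÷ $9,413,388.00 = 3.1598.
EPS therefore changes by 3.1598 × (-23.8%) = -75.2%.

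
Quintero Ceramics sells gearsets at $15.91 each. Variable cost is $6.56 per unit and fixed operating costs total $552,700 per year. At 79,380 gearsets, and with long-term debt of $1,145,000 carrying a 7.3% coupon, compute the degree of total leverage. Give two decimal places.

7.01

Total contribution margin = 79,380 × $9.35 = $742,203.00.
EBIT = $742,203.00 − $552,700 = $189,503.00. Interest = $83,585.00.
DOL = $742,203.00 ÷ $189,503.00 = 3.9166; DFL = $189,503.00 ÷ $105,918.00 = 1.7891.
Combined leverage = 3.9166 × 1.7891 = 7.0072.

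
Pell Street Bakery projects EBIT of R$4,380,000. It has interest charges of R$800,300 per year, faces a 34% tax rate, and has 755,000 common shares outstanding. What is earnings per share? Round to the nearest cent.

Pre-tax income = R$4,380,000 − R$800,300.00 = R$3,579,700.00.
Net income = R$3,579,700.00 × (1 − 0.34) = R$2,362,602.00.
EPS = R$2,362,602.00 ÷ 755,000 = R$3.13.

R$3.13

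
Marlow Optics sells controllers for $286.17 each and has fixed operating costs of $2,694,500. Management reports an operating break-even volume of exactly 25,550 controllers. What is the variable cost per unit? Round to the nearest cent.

Contribution per unit must be FC / Q = $2,694,500 / 25,550 = $105.4599.
Hence VC = price − CM = $286.17 − $105.4599 = $180.71.

$180.71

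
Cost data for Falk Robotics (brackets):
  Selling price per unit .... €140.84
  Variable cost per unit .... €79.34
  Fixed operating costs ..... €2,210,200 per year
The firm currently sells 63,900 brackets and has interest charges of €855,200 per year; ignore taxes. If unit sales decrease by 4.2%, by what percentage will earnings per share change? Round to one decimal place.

-19.1%

Contribution at this volume is 63,900 × €61.50 = €3,929,850.00.
Operating income = contribution − fixed costs = €3,929,850.00 − €2,210,200 = €1,719,650.00.
Interest = €855,200.00, so EBIT − I = €864,450.00.
Degree of combined leverage = contribution ÷ (EBIT − I) = €3,929,850.00 ÷ €864,450.00 = 4.5461.
EPS therefore changes by 4.5461 × (-4.2%) = -19.1%.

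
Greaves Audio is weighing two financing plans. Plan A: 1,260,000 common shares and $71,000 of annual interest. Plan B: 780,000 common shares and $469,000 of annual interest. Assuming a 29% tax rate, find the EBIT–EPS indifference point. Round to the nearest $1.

Set EPS_A = EPS_B: (EBIT − $71,000)(1 − 0.29) ÷ 1,260,000 = (EBIT − $469,000)(1 − 0.29) ÷ 780,000.
The (1 − t) factor cancels: (EBIT − 71,000) × 780,000 = (EBIT − 469,000) × 1,260,000.
Solving, EBIT = (469,000·1,260,000 − 71,000·780,000) / (1,260,000 − 780,000) = 535,560,000,000 / 480,000 = 1,115,750.00.

$1,115,750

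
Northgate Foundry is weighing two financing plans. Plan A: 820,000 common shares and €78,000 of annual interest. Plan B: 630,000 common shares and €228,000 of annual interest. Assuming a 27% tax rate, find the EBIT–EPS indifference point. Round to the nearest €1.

€725,368

Set EPS_A = EPS_B: (EBIT − €78,000)(1 − 0.27) ÷ 820,000 = (EBIT − €228,000)(1 − 0.27) ÷ 630,000.
Cancelling (1 − t) and cross-multiplying: 630,000·(EBIT − 78,000) = 820,000·(EBIT − 228,000).
EBIT × (820,000 − 630,000) = 228,000 × 820,000 − 78,000 × 630,000 = 137,820,000,000, so EBIT = 137,820,000,000 ÷ 190,000 = 725,368.42.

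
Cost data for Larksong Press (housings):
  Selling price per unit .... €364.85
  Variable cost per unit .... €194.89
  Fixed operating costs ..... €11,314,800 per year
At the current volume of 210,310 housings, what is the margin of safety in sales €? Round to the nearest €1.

€52,442,331

Unit CM = price − variable cost = €364.85 − €194.89 = €169.96. Break-even units = €11,314,800 ÷ €169.96 = 66,573.31; break-even revenue = 66,573.31 × €364.85 = €24,289,272.65.
Current sales = 210,310 × €364.85 = €76,731,603.50.
Margin of safety = €76,731,603.50 − €24,289,272.65 = €52,442,331.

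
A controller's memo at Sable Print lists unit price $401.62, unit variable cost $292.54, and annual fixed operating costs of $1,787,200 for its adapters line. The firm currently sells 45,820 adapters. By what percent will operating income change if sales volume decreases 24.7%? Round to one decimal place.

At 45,820 units, contribution = 45,820 × $109.08 = $4,998,045.60.
EBIT = $4,998,045.60 − $1,787,200 = $3,210,845.60.
DOL = contribution ÷ EBIT = $4,998,045.60 ÷ $3,210,845.60 = 1.5566.
So EBIT moves 1.5566 × (-24.7%) = -38.4%.

-38.4%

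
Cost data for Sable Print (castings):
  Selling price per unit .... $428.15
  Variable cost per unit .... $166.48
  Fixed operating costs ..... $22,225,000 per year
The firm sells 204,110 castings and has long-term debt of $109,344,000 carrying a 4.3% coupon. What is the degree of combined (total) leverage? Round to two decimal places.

2.02

At 204,110 units, contribution = 204,110 × $261.67 = $53,409,463.70.
Subtracting fixed costs: EBIT = $53,409,463.70 − $22,225,000 = $31,184,463.70. Interest = $4,701,792.00, so EBIT − I = $26,482,671.70.
DCL = contribution ÷ (EBIT − I) = $53,409,463.70 ÷ $26,482,671.70 = 2.0168.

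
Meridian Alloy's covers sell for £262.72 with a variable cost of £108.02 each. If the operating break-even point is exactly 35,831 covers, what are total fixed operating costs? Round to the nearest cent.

Contribution margin per unit = £262.72 − £108.02 = £154.70.
Since BE = FC / CM, FC = 35,831 × £154.70 = £5,543,055.70.

£5,543,055.70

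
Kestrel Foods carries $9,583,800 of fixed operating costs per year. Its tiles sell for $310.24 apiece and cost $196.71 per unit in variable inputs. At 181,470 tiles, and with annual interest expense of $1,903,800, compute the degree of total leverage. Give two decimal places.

Total contribution margin = 181,470 × $113.53 = $20,602,289.10.
Subtracting fixed costs: EBIT = $20,602,289.10 − $9,583,800 = $11,018,489.10. Interest = $1,903,800.00, so EBIT − I = $9,114,689.10.
Degree of total leverage = total CM / (EBIT − interest) = $20,602,289.10 / $9,114,689.10 = 2.2603.

2.26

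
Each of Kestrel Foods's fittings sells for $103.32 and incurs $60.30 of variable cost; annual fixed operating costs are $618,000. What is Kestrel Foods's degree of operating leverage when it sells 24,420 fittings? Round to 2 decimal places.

2.43

Contribution at this volume is 24,420 × $43.02 = $1,050,548.40.
EBIT = $1,050,548.40 − $618,000 = $432,548.40.
Degree of operating leverage = $1,050,548.40 / $432,548.40 = 2.4287.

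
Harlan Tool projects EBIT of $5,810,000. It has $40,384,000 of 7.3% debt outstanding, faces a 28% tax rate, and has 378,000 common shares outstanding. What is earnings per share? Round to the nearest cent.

Pre-tax income = $5,810,000 − $2,948,032.00 = $2,861,968.00.
After tax at 28%: net income = $2,861,968.00 × 0.72 = $2,060,616.96.
Per share: $2,060,616.96 / 378,000 shares = $5.45.

$5.45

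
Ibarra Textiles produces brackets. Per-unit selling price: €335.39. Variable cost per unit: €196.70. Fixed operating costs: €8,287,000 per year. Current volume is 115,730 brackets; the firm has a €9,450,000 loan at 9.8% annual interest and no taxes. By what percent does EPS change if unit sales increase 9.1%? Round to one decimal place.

Total contribution margin = 115,730 × €138.69 = €16,050,593.70.
Operating income = contribution − fixed costs = €16,050,593.70 − €8,287,000 = €7,763,593.70.
After interest of €926,100.00, pre-tax earnings = €6,837,493.70.
Degree of combined leverage = contribution ÷ (EBIT − I) = €16,050,593.70 ÷ €6,837,493.70 = 2.3474.
EPS therefore changes by 2.3474 × (+9.1%) = +21.4%.

+21.4%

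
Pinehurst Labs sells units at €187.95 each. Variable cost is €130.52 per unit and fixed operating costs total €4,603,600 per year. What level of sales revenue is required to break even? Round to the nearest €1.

Contribution margin per unit = €187.95 − €130.52 = €57.43, a CM ratio of €57.43 ÷ €187.95 = 0.3056.
Break-even sales = FC ÷ CM ratio = €4,603,600 × €187.95 / €57.43 = €15,066,109.

€15,066,109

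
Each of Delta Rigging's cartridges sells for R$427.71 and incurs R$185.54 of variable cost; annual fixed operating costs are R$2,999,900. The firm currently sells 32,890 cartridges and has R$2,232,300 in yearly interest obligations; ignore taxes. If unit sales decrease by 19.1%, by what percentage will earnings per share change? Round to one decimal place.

At 32,890 units, contribution = 32,890 × R$242.17 = R$7,964,971.30.
Subtracting fixed costs: EBIT = R$7,964,971.30 − R$2,999,900 = R$4,965,071.30.
Interest = R$2,232,300.00, so EBIT − I = R$2,732,771.30.
Degree of combined leverage = contribution ÷ (EBIT − I) = R$7,964,971.30 ÷ R$2,732,771.30 = 2.9146.
EPS therefore changes by 2.9146 × (-19.1%) = -55.7%.

-55.7%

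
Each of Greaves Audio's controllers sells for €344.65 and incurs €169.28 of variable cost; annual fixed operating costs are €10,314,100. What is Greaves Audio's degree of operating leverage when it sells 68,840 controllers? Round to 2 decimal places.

Total contribution margin = 68,840 × €175.37 = €12,072,470.80.
EBIT = €12,072,470.80 − €10,314,100 = €1,758,370.80.
So DOL = total CM / EBIT = €12,072,470.80 / €1,758,370.80 = 6.8657.

6.87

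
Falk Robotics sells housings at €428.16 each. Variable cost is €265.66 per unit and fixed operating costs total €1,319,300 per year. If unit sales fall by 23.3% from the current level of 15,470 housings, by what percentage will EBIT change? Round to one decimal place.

Contribution at this volume is 15,470 × €162.50 = €2,513,875.00.
Subtracting fixed costs: EBIT = €2,513,875.00 − €1,319,300 = €1,194,575.00.
So DOL = total CM / EBIT = €2,513,875.00 / €1,194,575.00 = 2.1044.
Operating income changes by 2.1044 × -23.3% = -49.0%.

-49.0%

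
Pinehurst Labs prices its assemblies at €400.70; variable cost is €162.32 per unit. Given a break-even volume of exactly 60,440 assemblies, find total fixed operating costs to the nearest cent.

Each unit contributes €400.70 − €162.32 = €238.38.
Fixed costs = break-even units × CM = 60,440 × €238.38 = €14,407,687.20.

€14,407,687.20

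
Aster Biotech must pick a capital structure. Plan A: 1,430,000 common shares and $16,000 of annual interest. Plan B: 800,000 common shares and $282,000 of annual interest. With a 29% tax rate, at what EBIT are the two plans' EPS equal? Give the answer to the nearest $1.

$619,778

At indifference, (EBIT − 16,000)(1 − t)/1,430,000 = (EBIT − 282,000)(1 − t)/800,000.
Cancelling (1 − t) and cross-multiplying: 800,000·(EBIT − 16,000) = 1,430,000·(EBIT − 282,000).
EBIT × (1,430,000 − 800,000) = 282,000 × 1,430,000 − 16,000 × 800,000 = 390,460,000,000, so EBIT = 390,460,000,000 ÷ 630,000 = 619,777.78.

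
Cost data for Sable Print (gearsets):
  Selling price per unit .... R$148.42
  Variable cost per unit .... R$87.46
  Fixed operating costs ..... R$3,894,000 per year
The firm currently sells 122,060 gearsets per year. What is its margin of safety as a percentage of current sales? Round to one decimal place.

Contribution margin per unit = R$148.42 − R$87.46 = R$60.96. Break-even units = R$3,894,000 ÷ R$60.96 = 63,877.95; break-even revenue = 63,877.95 × R$148.42 = R$9,480,765.75.
Actual sales revenue = 122,060 × R$148.42 = R$18,116,145.20.
Margin of safety = (R$18,116,145.20 − R$9,480,765.75) ÷ R$18,116,145.20 = 47.7%.

47.7%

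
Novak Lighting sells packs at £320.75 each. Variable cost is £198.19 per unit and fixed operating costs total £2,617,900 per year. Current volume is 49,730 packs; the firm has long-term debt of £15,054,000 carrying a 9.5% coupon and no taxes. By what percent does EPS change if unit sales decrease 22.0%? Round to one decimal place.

-65.5%

At 49,730 units, contribution = 49,730 × £122.56 = £6,094,908.80.
Subtracting fixed costs: EBIT = £6,094,908.80 − £2,617,900 = £3,477,008.80.
After interest of £1,430,130.00, pre-tax earnings = £2,046,878.80.
DCL = total CM / (EBIT − I) = £6,094,908.80 / £2,046,878.80 = 2.9777.
%ΔEPS = DCL × %ΔSales = 2.9777 × -22.0% = -65.5%.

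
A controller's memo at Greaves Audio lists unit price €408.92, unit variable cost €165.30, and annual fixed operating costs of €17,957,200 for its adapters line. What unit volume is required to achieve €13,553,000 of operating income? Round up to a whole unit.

129,342 adapters

Each unit contributes €408.92 − €165.30 = €243.62.
Units = (FC + target) / CM = (€17,957,200 + €13,553,000) / €243.62 = 129,341.60, so 129,342 adapters.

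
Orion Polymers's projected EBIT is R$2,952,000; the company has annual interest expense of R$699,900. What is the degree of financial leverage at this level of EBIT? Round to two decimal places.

1.31

Interest = R$699,900.00.
Degree of financial leverage = EBIT / (EBIT − interest) = R$2,952,000 / R$2,252,100.00 = 1.3108.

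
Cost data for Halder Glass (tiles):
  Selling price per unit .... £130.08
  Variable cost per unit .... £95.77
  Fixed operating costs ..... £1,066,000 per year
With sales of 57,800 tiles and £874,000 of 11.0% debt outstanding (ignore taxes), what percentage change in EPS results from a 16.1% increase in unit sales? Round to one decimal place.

Contribution at this volume is 57,800 × £34.31 = £1,983,118.00.
Subtracting fixed costs: EBIT = £1,983,118.00 − £1,066,000 = £917,118.00.
Interest = £96,140.00, so EBIT − I = £820,978.00.
DCL = total CM / (EBIT − I) = £1,983,118.00 / £820,978.00 = 2.4156.
EPS therefore changes by 2.4156 × (+16.1%) = +38.9%.

+38.9%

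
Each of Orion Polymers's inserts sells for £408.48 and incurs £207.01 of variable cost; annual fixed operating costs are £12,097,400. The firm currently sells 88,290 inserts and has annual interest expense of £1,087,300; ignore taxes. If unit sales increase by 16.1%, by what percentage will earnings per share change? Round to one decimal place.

+62.2%

Total contribution margin = 88,290 × £201.47 = £17,787,786.30.
Operating income = contribution − fixed costs = £17,787,786.30 − £12,097,400 = £5,690,386.30.
After interest of £1,087,300.00, pre-tax earnings = £4,603,086.30.
Degree of combined leverage = contribution ÷ (EBIT − I) = £17,787,786.30 ÷ £4,603,086.30 = 3.8643.
%ΔEPS = DCL × %ΔSales = 3.8643 × +16.1% = +62.2%.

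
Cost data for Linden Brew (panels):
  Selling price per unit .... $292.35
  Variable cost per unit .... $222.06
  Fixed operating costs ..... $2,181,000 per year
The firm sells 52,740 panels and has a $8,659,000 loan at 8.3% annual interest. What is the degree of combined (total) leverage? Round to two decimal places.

4.59

Contribution at this volume is 52,740 × $70.29 = $3,707,094.60.
Subtracting fixed costs: EBIT = $3,707,094.60 − $2,181,000 = $1,526,094.60. Interest = $718,697.00, so EBIT − I = $807,397.60.
DCL = contribution ÷ (EBIT − I) = $3,707,094.60 ÷ $807,397.60 = 4.5914.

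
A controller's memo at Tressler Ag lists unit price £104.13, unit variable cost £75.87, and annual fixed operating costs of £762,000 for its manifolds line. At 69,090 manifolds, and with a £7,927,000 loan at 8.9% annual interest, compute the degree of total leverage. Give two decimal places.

At 69,090 units, contribution = 69,090 × £28.26 = £1,952,483.40.
Subtracting fixed costs: EBIT = £1,952,483.40 − £762,000 = £1,190,483.40. Interest = £705,503.00, so EBIT − I = £484,980.40.
DCL = contribution ÷ (EBIT − I) = £1,952,483.40 ÷ £484,980.40 = 4.0259.

4.03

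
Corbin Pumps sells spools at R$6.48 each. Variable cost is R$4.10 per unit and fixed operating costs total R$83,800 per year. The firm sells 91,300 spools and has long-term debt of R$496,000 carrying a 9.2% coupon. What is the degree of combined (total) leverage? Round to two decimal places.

2.47

At 91,300 units, contribution = 91,300 × R$2.38 = R$217,294.00.
EBIT = R$217,294.00 − R$83,800 = R$133,494.00. Interest = R$45,632.00.
DOL = R$217,294.00 ÷ R$133,494.00 = 1.6277; DFL = R$133,494.00 ÷ R$87,862.00 = 1.5194.
Combined leverage = 1.6277 × 1.5194 = 2.4731.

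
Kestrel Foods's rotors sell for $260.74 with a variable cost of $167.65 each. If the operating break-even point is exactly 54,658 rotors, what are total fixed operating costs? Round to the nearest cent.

$5,088,113.22

Each unit contributes $260.74 − $167.65 = $93.09.
Fixed costs = break-even units × CM = 54,658 × $93.09 = $5,088,113.22.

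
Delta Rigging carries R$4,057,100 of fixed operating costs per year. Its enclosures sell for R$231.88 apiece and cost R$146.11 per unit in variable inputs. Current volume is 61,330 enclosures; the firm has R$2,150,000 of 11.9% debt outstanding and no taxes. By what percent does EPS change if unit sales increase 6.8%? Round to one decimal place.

Total contribution margin = 61,330 × R$85.77 = R$5,260,274.10.
EBIT = R$5,260,274.10 − R$4,057,100 = R$1,203,174.10.
Interest = R$255,850.00, so EBIT − I = R$947,324.10.
DCL = total CM / (EBIT − I) = R$5,260,274.10 / R$947,324.10 = 5.5528.
EPS therefore changes by 5.5528 × (+6.8%) = +37.8%.

+37.8%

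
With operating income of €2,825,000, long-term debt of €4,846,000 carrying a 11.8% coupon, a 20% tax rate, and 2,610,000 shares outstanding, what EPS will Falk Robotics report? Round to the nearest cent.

Interest = €571,828.00, so EBT = €2,825,000 − €571,828.00 = €2,253,172.00.
Net income = €2,253,172.00 × (1 − 0.20) = €1,802,537.60.
EPS = €1,802,537.60 ÷ 2,610,000 = €0.69.

€0.69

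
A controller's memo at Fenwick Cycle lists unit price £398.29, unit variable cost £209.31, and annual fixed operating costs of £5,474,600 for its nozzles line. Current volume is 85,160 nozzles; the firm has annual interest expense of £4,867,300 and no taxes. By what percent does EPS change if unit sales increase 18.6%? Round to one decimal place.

Contribution at this volume is 85,160 × £188.98 = £16,093,536.80.
Subtracting fixed costs: EBIT = £16,093,536.80 − £5,474,600 = £10,618,936.80.
Interest = £4,867,300.00, so EBIT − I = £5,751,636.80.
DCL = total CM / (EBIT − I) = £16,093,536.80 / £5,751,636.80 = 2.7981.
%ΔEPS = DCL × %ΔSales = 2.7981 × +18.6% = +52.0%.

+52.0%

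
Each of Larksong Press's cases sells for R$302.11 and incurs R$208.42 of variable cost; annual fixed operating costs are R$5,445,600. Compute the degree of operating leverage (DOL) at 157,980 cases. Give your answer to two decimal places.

1.58

Contribution at this volume is 157,980 × R$93.69 = R$14,801,146.20.
Operating income = contribution − fixed costs = R$14,801,146.20 − R$5,445,600 = R$9,355,546.20.
DOL = contribution ÷ EBIT = R$14,801,146.20 ÷ R$9,355,546.20 = 1.5821.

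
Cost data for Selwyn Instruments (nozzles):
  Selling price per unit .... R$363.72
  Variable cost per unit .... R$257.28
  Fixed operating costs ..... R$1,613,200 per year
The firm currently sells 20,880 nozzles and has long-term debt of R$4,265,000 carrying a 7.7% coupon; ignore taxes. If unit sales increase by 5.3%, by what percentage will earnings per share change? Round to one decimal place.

Contribution at this volume is 20,880 × R$106.44 = R$2,222,467.20.
Subtracting fixed costs: EBIT = R$2,222,467.20 − R$1,613,200 = R$609,267.20.
Interest = R$328,405.00, so EBIT − I = R$280,862.20.
Degree of combined leverage = contribution ÷ (EBIT − I) = R$2,222,467.20 ÷ R$280,862.20 = 7.9130.
EPS therefore changes by 7.9130 × (+5.3%) = +41.9%.

+41.9%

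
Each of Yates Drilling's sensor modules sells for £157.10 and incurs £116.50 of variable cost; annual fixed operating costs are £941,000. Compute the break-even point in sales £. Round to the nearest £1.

£3,641,160

Contribution margin per unit = £157.10 − £116.50 = £40.60, a CM ratio of £40.60 ÷ £157.10 = 0.2584.
Break-even revenue = fixed costs × price ÷ CM = £941,000 × £157.10 ÷ £40.60 = £3,641,160.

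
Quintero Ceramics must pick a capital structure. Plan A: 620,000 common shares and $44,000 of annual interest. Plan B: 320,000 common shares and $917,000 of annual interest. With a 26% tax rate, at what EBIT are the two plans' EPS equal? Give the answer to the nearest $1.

Set EPS_A = EPS_B: (EBIT − $44,000)(1 − 0.26) ÷ 620,000 = (EBIT − $917,000)(1 − 0.26) ÷ 320,000.
Cancelling (1 − t) and cross-multiplying: 320,000·(EBIT − 44,000) = 620,000·(EBIT − 917,000).
EBIT × (620,000 − 320,000) = 917,000 × 620,000 − 44,000 × 320,000 = 554,460,000,000, so EBIT = 554,460,000,000 ÷ 300,000 = 1,848,200.00.

$1,848,200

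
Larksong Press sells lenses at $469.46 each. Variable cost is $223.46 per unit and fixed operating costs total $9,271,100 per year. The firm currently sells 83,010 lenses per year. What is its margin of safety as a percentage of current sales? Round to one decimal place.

Contribution margin per unit = $469.46 − $223.46 = $246.00. Break-even units = $9,271,100 ÷ $246.00 = 37,687.40; break-even revenue = 37,687.40 × $469.46 = $17,692,726.04.
Actual sales revenue = 83,010 × $469.46 = $38,969,874.60.
Margin of safety = ($38,969,874.60 − $17,692,726.04) ÷ $38,969,874.60 = 54.6%.

54.6%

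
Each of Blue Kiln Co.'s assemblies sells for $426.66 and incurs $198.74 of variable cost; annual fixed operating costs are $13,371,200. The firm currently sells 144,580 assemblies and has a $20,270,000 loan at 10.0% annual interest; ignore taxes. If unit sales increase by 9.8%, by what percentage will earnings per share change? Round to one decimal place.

At 144,580 units, contribution = 144,580 × $227.92 = $32,952,673.60.
EBIT = $32,952,673.60 − $13,371,200 = $19,581,473.60.
After interest of $2,027,000.00, pre-tax earnings = $17,554,473.60.
Degree of combined leverage = contribution ÷ (EBIT − I) = $32,952,673.60 ÷ $17,554,473.60 = 1.8772.
%ΔEPS = DCL × %ΔSales = 1.8772 × +9.8% = +18.4%.

+18.4%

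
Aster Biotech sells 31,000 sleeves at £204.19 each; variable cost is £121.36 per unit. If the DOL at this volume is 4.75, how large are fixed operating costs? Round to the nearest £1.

Contribution at this volume is 31,000 × £82.83 = £2,567,730.00.
Since DOL = CM ÷ EBIT, EBIT = £2,567,730.00 ÷ 4.75 = £540,574.74.
And FC = contribution − EBIT = £2,567,730.00 − £540,574.74 = £2,027,155.

£2,027,155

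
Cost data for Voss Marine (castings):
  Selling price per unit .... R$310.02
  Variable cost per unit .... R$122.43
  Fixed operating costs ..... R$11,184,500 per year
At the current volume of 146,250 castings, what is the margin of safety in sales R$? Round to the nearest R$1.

Contribution margin per unit = R$310.02 − R$122.43 = R$187.59. Break-even units = R$11,184,500 ÷ R$187.59 = 59,622.05; break-even revenue = 59,622.05 × R$310.02 = R$18,484,027.35.
Current sales = 146,250 × R$310.02 = R$45,340,425.00.
Margin of safety = R$45,340,425.00 − R$18,484,027.35 = R$26,856,398.

R$26,856,398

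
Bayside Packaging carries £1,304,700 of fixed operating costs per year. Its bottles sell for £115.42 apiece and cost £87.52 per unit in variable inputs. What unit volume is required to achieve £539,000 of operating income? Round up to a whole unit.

66,083 bottles

Each unit contributes £115.42 − £87.52 = £27.90.
Required volume = (fixed costs + target profit) ÷ CM = (£1,304,700 + £539,000) ÷ £27.90 = 66,082.44, so 66,083 bottles.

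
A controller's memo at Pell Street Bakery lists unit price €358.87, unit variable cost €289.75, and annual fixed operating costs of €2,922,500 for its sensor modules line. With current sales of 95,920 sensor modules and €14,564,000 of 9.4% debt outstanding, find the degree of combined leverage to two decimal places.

Total contribution margin = 95,920 × €69.12 = €6,629,990.40.
Operating income = contribution − fixed costs = €6,629,990.40 − €2,922,500 = €3,707,490.40. Interest = €1,369,016.00.
DOL = €6,629,990.40 ÷ €3,707,490.40 = 1.7883; DFL = €3,707,490.40 ÷ €2,338,474.40 = 1.5854.
Combined leverage = 1.7883 × 1.5854 = 2.8352.

2.84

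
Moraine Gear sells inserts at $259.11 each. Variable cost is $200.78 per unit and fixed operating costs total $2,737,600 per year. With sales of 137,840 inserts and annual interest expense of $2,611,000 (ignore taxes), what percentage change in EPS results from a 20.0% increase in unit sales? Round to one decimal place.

At 137,840 units, contribution = 137,840 × $58.33 = $8,040,207.20.
Subtracting fixed costs: EBIT = $8,040,207.20 − $2,737,600 = $5,302,607.20.
Interest = $2,611,000.00, so EBIT − I = $2,691,607.20.
DCL = total CM / (EBIT − I) = $8,040,207.20 / $2,691,607.20 = 2.9871.
%ΔEPS = DCL × %ΔSales = 2.9871 × +20.0% = +59.7%.

+59.7%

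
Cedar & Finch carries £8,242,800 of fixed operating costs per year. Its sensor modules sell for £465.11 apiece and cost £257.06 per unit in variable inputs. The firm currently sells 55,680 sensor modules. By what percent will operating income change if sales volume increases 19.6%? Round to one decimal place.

+68.0%

At 55,680 units, contribution = 55,680 × £208.05 = £11,584,224.00.
Operating income = contribution − fixed costs = £11,584,224.00 − £8,242,800 = £3,341,424.00.
DOL = contribution ÷ EBIT = £11,584,224.00 ÷ £3,341,424.00 = 3.4669.
So EBIT moves 3.4669 × (+19.6%) = +68.0%.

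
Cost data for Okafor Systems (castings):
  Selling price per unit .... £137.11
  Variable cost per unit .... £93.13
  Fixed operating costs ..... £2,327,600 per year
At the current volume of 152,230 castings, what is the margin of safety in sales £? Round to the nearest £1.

Contribution margin per unit = £137.11 − £93.13 = £43.98. Break-even units = £2,327,600 ÷ £43.98 = 52,924.06; break-even revenue = 52,924.06 × £137.11 = £7,256,417.37.
Current sales = 152,230 × £137.11 = £20,872,255.30.
Margin of safety = £20,872,255.30 − £7,256,417.37 = £13,615,838.

£13,615,838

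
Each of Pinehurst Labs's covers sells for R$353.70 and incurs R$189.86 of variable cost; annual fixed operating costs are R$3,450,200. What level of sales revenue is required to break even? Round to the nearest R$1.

R$7,448,338

Contribution margin per unit = R$353.70 − R$189.86 = R$163.84, a CM ratio of R$163.84 ÷ R$353.70 = 0.4632.
Break-even sales = FC ÷ CM ratio = R$3,450,200 × R$353.70 / R$163.84 = R$7,448,338.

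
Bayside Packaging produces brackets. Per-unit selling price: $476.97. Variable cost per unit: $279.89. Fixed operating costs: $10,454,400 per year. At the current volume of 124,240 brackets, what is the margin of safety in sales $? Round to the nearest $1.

$33,957,174

Each unit contributes $476.97 − $279.89 = $197.08. Break-even units = $10,454,400 ÷ $197.08 = 53,046.48; break-even revenue = 53,046.48 × $476.97 = $25,301,578.89.
Actual sales revenue = 124,240 × $476.97 = $59,258,752.80.
Margin of safety = $59,258,752.80 − $25,301,578.89 = $33,957,174.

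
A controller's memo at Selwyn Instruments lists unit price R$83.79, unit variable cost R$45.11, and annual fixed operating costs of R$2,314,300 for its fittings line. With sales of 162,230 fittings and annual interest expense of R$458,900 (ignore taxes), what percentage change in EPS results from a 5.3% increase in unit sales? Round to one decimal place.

+9.5%

Total contribution margin = 162,230 × R$38.68 = R$6,275,056.40.
EBIT = R$6,275,056.40 − R$2,314,300 = R$3,960,756.40.
Interest = R$458,900.00, so EBIT − I = R$3,501,856.40.
Degree of combined leverage = contribution ÷ (EBIT − I) = R$6,275,056.40 ÷ R$3,501,856.40 = 1.7919.
EPS therefore changes by 1.7919 × (+5.3%) = +9.5%.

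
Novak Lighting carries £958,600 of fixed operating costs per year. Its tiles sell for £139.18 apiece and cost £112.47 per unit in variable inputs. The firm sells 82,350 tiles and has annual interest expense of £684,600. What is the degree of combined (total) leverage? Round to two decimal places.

Total contribution margin = 82,350 × £26.71 = £2,199,568.50.
Subtracting fixed costs: EBIT = £2,199,568.50 − £958,600 = £1,240,968.50. Interest = £684,600.00.
DOL = £2,199,568.50 ÷ £1,240,968.50 = 1.7725; DFL = £1,240,968.50 ÷ £556,368.50 = 2.2305.
DCL = DOL × DFL = 1.7725 × 2.2305 = 3.9536.

3.95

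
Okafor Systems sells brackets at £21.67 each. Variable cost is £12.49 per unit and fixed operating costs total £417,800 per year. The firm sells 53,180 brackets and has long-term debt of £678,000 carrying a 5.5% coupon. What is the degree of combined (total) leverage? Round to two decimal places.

14.75

Contribution at this volume is 53,180 × £9.18 = £488,192.40.
EBIT = £488,192.40 − £417,800 = £70,392.40. Interest = £37,290.00.
DOL = £488,192.40 ÷ £70,392.40 = 6.9353; DFL = £70,392.40 ÷ £33,102.40 = 2.1265.
Combined leverage = 6.9353 × 2.1265 = 14.7479.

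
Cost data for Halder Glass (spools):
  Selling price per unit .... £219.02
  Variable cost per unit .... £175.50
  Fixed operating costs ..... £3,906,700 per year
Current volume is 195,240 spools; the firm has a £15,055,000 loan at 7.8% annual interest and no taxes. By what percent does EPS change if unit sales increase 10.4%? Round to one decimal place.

+25.9%

Contribution at this volume is 195,240 × £43.52 = £8,496,844.80.
Subtracting fixed costs: EBIT = £8,496,844.80 − £3,906,700 = £4,590,144.80.
Interest = £1,174,290.00, so EBIT − I = £3,415,854.80.
Degree of combined leverage = contribution ÷ (EBIT − I) = £8,496,844.80 ÷ £3,415,854.80 = 2.4875.
%ΔEPS = DCL × %ΔSales = 2.4875 × +10.4% = +25.9%.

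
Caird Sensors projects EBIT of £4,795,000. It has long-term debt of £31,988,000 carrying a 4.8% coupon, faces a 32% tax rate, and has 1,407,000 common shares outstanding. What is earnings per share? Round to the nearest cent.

£1.58

Interest = £1,535,424.00, so EBT = £4,795,000 − £1,535,424.00 = £3,259,576.00.
After tax at 32%: net income = £3,259,576.00 × 0.68 = £2,216,511.68.
Per share: £2,216,511.68 / 1,407,000 shares = £1.58.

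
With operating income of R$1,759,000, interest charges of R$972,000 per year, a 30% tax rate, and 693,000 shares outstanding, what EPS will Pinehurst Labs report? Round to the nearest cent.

Pre-tax income = R$1,759,000 − R$972,000.00 = R$787,000.00.
After tax at 30%: net income = R$787,000.00 × 0.70 = R$550,900.00.
Per share: R$550,900.00 / 693,000 shares = R$0.79.

R$0.79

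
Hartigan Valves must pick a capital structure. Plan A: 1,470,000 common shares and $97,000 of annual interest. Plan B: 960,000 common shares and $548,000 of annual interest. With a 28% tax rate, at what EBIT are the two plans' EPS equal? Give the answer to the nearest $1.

At indifference, (EBIT − 97,000)(1 − t)/1,470,000 = (EBIT − 548,000)(1 − t)/960,000.
The (1 − t) factor cancels: (EBIT − 97,000) × 960,000 = (EBIT − 548,000) × 1,470,000.
EBIT × (1,470,000 − 960,000) = 548,000 × 1,470,000 − 97,000 × 960,000 = 712,440,000,000, so EBIT = 712,440,000,000 ÷ 510,000 = 1,396,941.18.

$1,396,941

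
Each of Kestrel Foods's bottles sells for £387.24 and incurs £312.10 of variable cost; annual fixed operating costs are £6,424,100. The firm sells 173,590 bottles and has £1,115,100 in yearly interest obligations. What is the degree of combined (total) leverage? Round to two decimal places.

2.37

At 173,590 units, contribution = 173,590 × £75.14 = £13,043,552.60.
Operating income = contribution − fixed costs = £13,043,552.60 − £6,424,100 = £6,619,452.60. Interest = £1,115,100.00.
DOL = £13,043,552.60 ÷ £6,619,452.60 = 1.9705; DFL = £6,619,452.60 ÷ £5,504,352.60 = 1.2026.
Combined leverage = 1.9705 × 1.2026 = 2.3697.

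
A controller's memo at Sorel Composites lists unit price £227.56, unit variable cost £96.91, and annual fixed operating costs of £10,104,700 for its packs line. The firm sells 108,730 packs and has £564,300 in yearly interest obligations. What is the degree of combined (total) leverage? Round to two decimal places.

4.02

Contribution at this volume is 108,730 × £130.65 = £14,205,574.50.
Subtracting fixed costs: EBIT = £14,205,574.50 − £10,104,700 = £4,100,874.50. Interest = £564,300.00.
DOL = £14,205,574.50 ÷ £4,100,874.50 = 3.4640; DFL = £4,100,874.50 ÷ £3,536,574.50 = 1.1596.
DCL = DOL × DFL = 3.4640 × 1.1596 = 4.0169.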